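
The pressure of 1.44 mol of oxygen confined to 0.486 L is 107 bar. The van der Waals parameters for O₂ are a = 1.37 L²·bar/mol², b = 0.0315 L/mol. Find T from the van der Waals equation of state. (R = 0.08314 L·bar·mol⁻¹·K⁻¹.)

T ≈ 438.1 K

T = (P + a n²/V²)(V − nb)/(nR)
P + a n²/V² = 107 + (1.37)(1.44)²/(0.486)² = 119.03 bar
V − nb = 0.486 − (1.44)(0.0315) = 0.44064 L
T = (119.03)(0.44064)/((1.44)(0.08314)) = 438.1 K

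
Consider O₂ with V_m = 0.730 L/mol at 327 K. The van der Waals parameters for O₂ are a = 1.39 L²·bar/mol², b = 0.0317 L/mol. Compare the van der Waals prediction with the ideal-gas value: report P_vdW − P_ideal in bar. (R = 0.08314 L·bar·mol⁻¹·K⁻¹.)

ΔP ≈ -0.918 bar

Ideal: P_ideal = RT/V_m = (0.08314)(327)/0.730 = 37.2422 bar
vdW: P = RT/(V_m − b) − a/V_m² = 27.1868/0.698300 − 1.39/0.532900 = 38.9328 − 2.60837 = 36.3244 bar
ΔP = 36.3244 − 37.2422 = -0.918 bar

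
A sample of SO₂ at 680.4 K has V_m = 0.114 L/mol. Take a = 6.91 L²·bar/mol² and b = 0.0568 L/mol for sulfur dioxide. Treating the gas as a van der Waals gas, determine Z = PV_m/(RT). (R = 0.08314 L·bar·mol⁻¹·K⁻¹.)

Z ≈ 0.9215

P = RT/(V_m − b) − a/V_m² = (0.08314)(680.4)/(0.114 − 0.0568) − 6.91/(0.114)²
  = 56.568/0.057200 − 531.70 = 988.95 − 531.70 = 457.25 bar
Z = PV_m/(RT) = (457.25)(0.114)/((0.08314)(680.4)) = 52.127/56.568 = 0.9215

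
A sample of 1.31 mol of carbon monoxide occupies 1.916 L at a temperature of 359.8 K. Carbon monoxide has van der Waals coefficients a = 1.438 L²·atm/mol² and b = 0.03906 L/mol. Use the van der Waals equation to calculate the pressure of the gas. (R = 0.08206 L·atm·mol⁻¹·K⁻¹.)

P = nRT/(V − nb) − a n²/V²
nRT/(V − nb) = (1.31)(0.08206)(359.8)/(1.916 − 1.31×0.03906) = 38.678/1.8648 = 20.741 atm
a n²/V² = (1.438)(1.31)²/(1.916)² = 0.67222 atm
P = 20.741 − 0.67222 = 20.07 atm

P ≈ 20.07 atm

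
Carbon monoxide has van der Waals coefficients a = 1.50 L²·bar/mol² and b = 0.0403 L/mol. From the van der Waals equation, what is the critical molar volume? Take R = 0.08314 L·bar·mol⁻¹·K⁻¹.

For a van der Waals gas, V_m,c = 3b.
V_m,c = 3×0.0403 = 0.1209 L/mol

V_m,c ≈ 0.1209 L/mol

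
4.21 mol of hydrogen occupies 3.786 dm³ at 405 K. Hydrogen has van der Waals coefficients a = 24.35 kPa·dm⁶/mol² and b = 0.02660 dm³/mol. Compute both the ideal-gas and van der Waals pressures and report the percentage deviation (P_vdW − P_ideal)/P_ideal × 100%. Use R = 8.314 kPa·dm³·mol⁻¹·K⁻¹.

2.24 %

Ideal: P_ideal = nRT/V = (4.21)(8.314)(405)/3.786 = 3744.26 kPa
vdW: P = nRT/(V − nb) − a n²/V² = 14175.8/3.67401 − 431.582/14.3338 = 3858.40 − 30.1094 = 3828.29 kPa
% deviation = (3828.29 − 3744.26)/3744.26 × 100% = 2.24%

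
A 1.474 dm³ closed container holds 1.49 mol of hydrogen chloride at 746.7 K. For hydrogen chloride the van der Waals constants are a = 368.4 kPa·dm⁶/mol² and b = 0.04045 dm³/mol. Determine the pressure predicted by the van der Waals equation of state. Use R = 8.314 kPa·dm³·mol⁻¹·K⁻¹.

P ≈ 6167 kPa

P = nRT/(V − nb) − a n²/V²
nRT/(V − nb) = (1.49)(8.314)(746.7)/(1.474 − 1.49×0.04045) = 9250.0/1.4137 = 6543.1 kPa
a n²/V² = (368.4)(1.49)²/(1.474)² = 376.44 kPa
P = 6543.1 − 376.44 = 6167 kPa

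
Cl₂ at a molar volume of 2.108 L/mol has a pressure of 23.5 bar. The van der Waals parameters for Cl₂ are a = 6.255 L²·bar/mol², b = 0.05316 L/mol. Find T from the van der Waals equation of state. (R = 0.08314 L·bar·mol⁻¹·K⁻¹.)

T ≈ 615.6 K

T = (P + a/V_m²)(V_m − b)/R
P + a/V_m² = 23.5 + 6.255/(2.108)² = 24.908 bar
V_m − b = 2.108 − 0.05316 = 2.0548 L/mol
T = (24.908)(2.0548)/0.08314 = 615.6 K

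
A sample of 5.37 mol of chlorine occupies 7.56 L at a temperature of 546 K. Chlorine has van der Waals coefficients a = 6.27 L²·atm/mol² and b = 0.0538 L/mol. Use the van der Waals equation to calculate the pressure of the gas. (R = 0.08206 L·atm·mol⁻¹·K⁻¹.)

P ≈ 29.93 atm

P = nRT/(V − nb) − a n²/V²
nRT/(V − nb) = (5.37)(0.08206)(546)/(7.56 − 5.37×0.0538) = 240.60/7.2711 = 33.090 atm
a n²/V² = (6.27)(5.37)²/(7.56)² = 3.1635 atm
P = 33.090 − 3.1635 = 29.93 atm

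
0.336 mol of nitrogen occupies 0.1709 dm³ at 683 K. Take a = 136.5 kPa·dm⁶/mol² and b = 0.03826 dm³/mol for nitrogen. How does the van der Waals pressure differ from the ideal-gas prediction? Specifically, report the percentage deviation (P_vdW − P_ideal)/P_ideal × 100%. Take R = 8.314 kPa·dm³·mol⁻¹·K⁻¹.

Ideal: P_ideal = nRT/V = (0.336)(8.314)(683)/0.1709 = 11164.2 kPa
vdW: P = nRT/(V − nb) − a n²/V² = 1907.96/0.158045 − 15.4103/0.0292068 = 12072.3 − 527.627 = 11544.7 kPa
% deviation = (11544.7 − 11164.2)/11164.2 × 100% = 3.41%

3.41 %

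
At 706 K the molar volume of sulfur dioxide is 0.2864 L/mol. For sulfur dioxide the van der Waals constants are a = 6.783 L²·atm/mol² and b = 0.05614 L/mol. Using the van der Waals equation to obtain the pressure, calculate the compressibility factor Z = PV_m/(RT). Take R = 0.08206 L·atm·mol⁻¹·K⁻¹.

P = RT/(V_m − b) − a/V_m² = (0.08206)(706)/(0.2864 − 0.05614) − 6.783/(0.2864)²
  = 57.934/0.23026 − 82.694 = 251.60 − 82.694 = 168.91 atm
Z = PV_m/(RT) = (168.91)(0.2864)/((0.08206)(706)) = 48.376/57.934 = 0.8350

Z ≈ 0.8350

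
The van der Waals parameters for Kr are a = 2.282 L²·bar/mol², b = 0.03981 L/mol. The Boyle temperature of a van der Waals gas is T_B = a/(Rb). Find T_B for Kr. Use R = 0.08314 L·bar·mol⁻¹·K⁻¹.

For a van der Waals gas the second virial coefficient B₂ = b − a/(RT) vanishes at T_B = a/(Rb).
T_B = 2.282/(0.08314×0.03981) = 2.282/0.0033098 = 689.5 K

T_B ≈ 689.5 K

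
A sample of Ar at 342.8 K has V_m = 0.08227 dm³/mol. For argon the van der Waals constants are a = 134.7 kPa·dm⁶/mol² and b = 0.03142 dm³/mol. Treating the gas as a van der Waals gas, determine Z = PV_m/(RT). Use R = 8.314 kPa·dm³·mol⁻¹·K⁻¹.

Z ≈ 1.043

P = RT/(V_m − b) − a/V_m² = (8.314)(342.8)/(0.08227 − 0.03142) − 134.7/(0.08227)²
  = 2850.0/0.050850 − 19901 = 56047 − 19901 = 36146 kPa
Z = PV_m/(RT) = (36146)(0.08227)/((8.314)(342.8)) = 2973.7/2850.0 = 1.043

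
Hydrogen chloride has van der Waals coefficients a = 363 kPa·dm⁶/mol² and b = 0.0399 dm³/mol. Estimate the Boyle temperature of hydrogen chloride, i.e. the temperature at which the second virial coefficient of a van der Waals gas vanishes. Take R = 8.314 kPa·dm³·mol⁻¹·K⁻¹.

T_B ≈ 1094 K

For a van der Waals gas the second virial coefficient B₂ = b − a/(RT) vanishes at T_B = a/(Rb).
T_B = 363/(8.314×0.0399) = 363/0.33173 = 1094 K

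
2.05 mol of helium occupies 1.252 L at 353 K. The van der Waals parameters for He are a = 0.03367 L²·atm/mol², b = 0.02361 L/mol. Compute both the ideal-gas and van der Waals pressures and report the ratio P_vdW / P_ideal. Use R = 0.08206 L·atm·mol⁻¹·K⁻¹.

Ideal: P_ideal = nRT/V = (2.05)(0.08206)(353)/1.252 = 47.4303 atm
vdW: P = nRT/(V − nb) − a n²/V² = 59.3827/1.20360 − 0.141498/1.56750 = 49.3376 − 0.0902699 = 49.2473 atm
Ratio = 49.2473/47.4303 = 1.038

P_vdW / P_ideal ≈ 1.038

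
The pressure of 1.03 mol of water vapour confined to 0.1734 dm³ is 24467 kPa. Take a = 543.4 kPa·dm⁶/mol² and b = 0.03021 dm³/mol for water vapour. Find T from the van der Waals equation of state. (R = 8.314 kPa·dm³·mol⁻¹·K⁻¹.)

T ≈ 725.1 K

T = (P + a n²/V²)(V − nb)/(nR)
P + a n²/V² = 24467 + (543.4)(1.03)²/(0.1734)² = 43640 kPa
V − nb = 0.1734 − (1.03)(0.03021) = 0.14228 dm³
T = (43640)(0.14228)/((1.03)(8.314)) = 725.1 K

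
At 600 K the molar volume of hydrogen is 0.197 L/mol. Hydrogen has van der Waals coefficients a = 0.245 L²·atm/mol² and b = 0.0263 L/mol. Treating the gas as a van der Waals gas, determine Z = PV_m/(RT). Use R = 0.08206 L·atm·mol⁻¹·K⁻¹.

Z ≈ 1.129

P = RT/(V_m − b) − a/V_m² = (0.08206)(600)/(0.197 − 0.0263) − 0.245/(0.197)²
  = 49.236/0.17070 − 6.3130 = 288.44 − 6.3130 = 282.13 atm
Z = PV_m/(RT) = (282.13)(0.197)/((0.08206)(600)) = 55.580/49.236 = 1.129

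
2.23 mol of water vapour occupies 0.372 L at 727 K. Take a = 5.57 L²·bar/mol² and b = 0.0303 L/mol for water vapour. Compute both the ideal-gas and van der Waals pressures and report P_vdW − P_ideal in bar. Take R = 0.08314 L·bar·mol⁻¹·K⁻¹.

ΔP ≈ -119.7 bar

Ideal: P_ideal = nRT/V = (2.23)(0.08314)(727)/0.372 = 362.332 bar
vdW: P = nRT/(V − nb) − a n²/V² = 134.787/0.304431 − 27.6991/0.138384 = 442.751 − 200.161 = 242.590 bar
ΔP = 242.590 − 362.332 = -119.7 bar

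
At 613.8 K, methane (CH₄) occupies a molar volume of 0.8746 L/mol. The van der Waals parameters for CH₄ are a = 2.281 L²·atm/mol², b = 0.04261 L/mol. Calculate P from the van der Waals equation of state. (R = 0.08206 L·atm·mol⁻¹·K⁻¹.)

P ≈ 57.56 atm

P = RT/(V_m − b) − a/V_m²
RT/(V_m − b) = (0.08206)(613.8)/(0.8746 − 0.04261) = 50.368/0.83199 = 60.539 atm
a/V_m² = 2.281/(0.8746)² = 2.9820 atm
P = 60.539 − 2.9820 = 57.56 atm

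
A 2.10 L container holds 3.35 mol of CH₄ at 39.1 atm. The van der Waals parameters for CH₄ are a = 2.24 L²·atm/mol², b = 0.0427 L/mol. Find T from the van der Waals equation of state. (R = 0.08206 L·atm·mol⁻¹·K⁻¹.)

T = (P + a n²/V²)(V − nb)/(nR)
P + a n²/V² = 39.1 + (2.24)(3.35)²/(2.10)² = 44.800 atm
V − nb = 2.10 − (3.35)(0.0427) = 1.9570 L
T = (44.800)(1.9570)/((3.35)(0.08206)) = 318.9 K

T ≈ 318.9 K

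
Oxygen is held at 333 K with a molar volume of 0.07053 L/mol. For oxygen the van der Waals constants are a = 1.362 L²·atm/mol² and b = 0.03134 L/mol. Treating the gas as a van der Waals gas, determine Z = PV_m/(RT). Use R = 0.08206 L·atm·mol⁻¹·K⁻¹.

Z ≈ 1.093

P = RT/(V_m − b) − a/V_m² = (0.08206)(333)/(0.07053 − 0.03134) − 1.362/(0.07053)²
  = 27.326/0.039190 − 273.80 = 697.27 − 273.80 = 423.47 atm
Z = PV_m/(RT) = (423.47)(0.07053)/((0.08206)(333)) = 29.867/27.326 = 1.093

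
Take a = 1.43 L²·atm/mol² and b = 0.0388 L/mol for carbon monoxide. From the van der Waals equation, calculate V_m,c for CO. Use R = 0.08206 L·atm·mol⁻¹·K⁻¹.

V_m,c ≈ 0.1164 L/mol

For a van der Waals gas, V_m,c = 3b.
V_m,c = 3×0.0388 = 0.1164 L/mol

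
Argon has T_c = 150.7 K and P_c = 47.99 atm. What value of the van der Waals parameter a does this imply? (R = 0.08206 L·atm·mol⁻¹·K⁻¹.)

a ≈ 1.344 L²·atm/mol²

From T_c = 8a/(27Rb) and P_c = a/(27b²): a = 27 R² T_c²/(64 P_c).
a = 27×(0.08206)²×(150.7)²/(64×47.99) = 4129.1/3071.4 = 1.344 L²·atm/mol²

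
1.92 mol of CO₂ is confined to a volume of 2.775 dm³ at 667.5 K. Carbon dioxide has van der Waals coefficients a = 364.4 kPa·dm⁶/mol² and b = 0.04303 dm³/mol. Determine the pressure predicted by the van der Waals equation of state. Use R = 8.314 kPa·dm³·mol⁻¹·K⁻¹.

P ≈ 3783 kPa

P = nRT/(V − nb) − a n²/V²
nRT/(V − nb) = (1.92)(8.314)(667.5)/(2.775 − 1.92×0.04303) = 10655/2.6924 = 3957.4 kPa
a n²/V² = (364.4)(1.92)²/(2.775)² = 174.44 kPa
P = 3957.4 − 174.44 = 3783 kPa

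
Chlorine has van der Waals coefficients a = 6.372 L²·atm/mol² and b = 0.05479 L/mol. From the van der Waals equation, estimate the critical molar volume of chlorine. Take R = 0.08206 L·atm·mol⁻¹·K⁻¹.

For a van der Waals gas, V_m,c = 3b.
V_m,c = 3×0.05479 = 0.1644 L/mol

V_m,c ≈ 0.1644 L/mol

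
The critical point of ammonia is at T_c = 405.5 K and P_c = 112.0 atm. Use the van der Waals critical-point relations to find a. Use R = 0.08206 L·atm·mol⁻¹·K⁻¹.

From T_c = 8a/(27Rb) and P_c = a/(27b²): a = 27 R² T_c²/(64 P_c).
a = 27×(0.08206)²×(405.5)²/(64×112.0) = 29896/7168.0 = 4.171 L²·atm/mol²

a ≈ 4.171 L²·atm/mol²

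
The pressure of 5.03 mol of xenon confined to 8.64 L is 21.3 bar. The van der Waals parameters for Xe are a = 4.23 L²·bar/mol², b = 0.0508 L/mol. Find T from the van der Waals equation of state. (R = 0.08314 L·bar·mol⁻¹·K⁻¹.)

T = (P + a n²/V²)(V − nb)/(nR)
P + a n²/V² = 21.3 + (4.23)(5.03)²/(8.64)² = 22.734 bar
V − nb = 8.64 − (5.03)(0.0508) = 8.3845 L
T = (22.734)(8.3845)/((5.03)(0.08314)) = 455.8 K

T ≈ 455.8 K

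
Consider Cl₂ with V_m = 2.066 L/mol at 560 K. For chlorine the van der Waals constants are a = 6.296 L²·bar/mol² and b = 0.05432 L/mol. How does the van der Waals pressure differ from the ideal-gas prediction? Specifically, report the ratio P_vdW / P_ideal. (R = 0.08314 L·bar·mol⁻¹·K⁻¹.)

Ideal: P_ideal = RT/V_m = (0.08314)(560)/2.066 = 22.5355 bar
vdW: P = RT/(V_m − b) − a/V_m² = 46.5584/2.01168 − 6.296/4.26836 = 23.1440 − 1.47504 = 21.6690 bar
Ratio = 21.6690/22.5355 = 0.9615

P_vdW / P_ideal ≈ 0.9615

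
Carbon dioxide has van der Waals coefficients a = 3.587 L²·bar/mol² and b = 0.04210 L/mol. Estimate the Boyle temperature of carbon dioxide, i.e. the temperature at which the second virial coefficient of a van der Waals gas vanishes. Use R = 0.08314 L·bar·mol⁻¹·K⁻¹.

T_B ≈ 1025 K

For a van der Waals gas the second virial coefficient B₂ = b − a/(RT) vanishes at T_B = a/(Rb).
T_B = 3.587/(0.08314×0.04210) = 3.587/0.0035002 = 1025 K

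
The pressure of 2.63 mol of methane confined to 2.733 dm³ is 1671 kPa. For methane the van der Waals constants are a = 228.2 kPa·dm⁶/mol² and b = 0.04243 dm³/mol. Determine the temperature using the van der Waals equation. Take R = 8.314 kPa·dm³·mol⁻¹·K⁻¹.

T ≈ 225.7 K

T = (P + a n²/V²)(V − nb)/(nR)
P + a n²/V² = 1671 + (228.2)(2.63)²/(2.733)² = 1882.3 kPa
V − nb = 2.733 − (2.63)(0.04243) = 2.6214 dm³
T = (1882.3)(2.6214)/((2.63)(8.314)) = 225.7 K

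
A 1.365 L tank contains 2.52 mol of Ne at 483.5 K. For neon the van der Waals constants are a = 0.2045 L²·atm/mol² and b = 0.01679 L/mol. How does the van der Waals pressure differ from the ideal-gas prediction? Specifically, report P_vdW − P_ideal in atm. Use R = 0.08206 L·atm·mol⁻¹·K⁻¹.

Ideal: P_ideal = nRT/V = (2.52)(0.08206)(483.5)/1.365 = 73.2480 atm
vdW: P = nRT/(V − nb) − a n²/V² = 99.9835/1.32269 − 1.29866/1.86323 = 75.5910 − 0.696994 = 74.8940 atm
ΔP = 74.8940 − 73.2480 = 1.646 atm

ΔP ≈ 1.646 atm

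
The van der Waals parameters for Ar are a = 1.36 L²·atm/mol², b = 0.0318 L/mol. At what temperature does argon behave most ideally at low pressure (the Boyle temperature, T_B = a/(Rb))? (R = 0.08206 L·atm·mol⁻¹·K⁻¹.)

For a van der Waals gas the second virial coefficient B₂ = b − a/(RT) vanishes at T_B = a/(Rb).
T_B = 1.36/(0.08206×0.0318) = 1.36/0.0026095 = 521.2 K

T_B ≈ 521.2 K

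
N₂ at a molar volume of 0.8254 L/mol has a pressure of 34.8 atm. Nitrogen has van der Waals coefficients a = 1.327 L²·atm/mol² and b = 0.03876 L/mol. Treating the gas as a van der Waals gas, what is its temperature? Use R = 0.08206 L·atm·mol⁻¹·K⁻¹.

T ≈ 352.3 K

T = (P + a/V_m²)(V_m − b)/R
P + a/V_m² = 34.8 + 1.327/(0.8254)² = 36.748 atm
V_m − b = 0.8254 − 0.03876 = 0.78664 L/mol
T = (36.748)(0.78664)/0.08206 = 352.3 K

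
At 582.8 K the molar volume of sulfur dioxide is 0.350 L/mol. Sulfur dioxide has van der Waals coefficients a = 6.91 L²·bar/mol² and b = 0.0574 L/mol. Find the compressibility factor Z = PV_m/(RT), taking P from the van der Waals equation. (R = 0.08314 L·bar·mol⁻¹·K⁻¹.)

Z ≈ 0.7887

P = RT/(V_m − b) − a/V_m² = (0.08314)(582.8)/(0.350 − 0.0574) − 6.91/(0.350)²
  = 48.454/0.29260 − 56.408 = 165.60 − 56.408 = 109.19 bar
Z = PV_m/(RT) = (109.19)(0.350)/((0.08314)(582.8)) = 38.217/48.454 = 0.7887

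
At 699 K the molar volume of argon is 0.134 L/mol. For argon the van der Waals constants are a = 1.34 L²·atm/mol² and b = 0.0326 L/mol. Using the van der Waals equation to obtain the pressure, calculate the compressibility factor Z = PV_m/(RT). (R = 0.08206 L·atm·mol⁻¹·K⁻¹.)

P = RT/(V_m − b) − a/V_m² = (0.08206)(699)/(0.134 − 0.0326) − 1.34/(0.134)²
  = 57.360/0.10140 − 74.627 = 565.68 − 74.627 = 491.05 atm
Z = PV_m/(RT) = (491.05)(0.134)/((0.08206)(699)) = 65.801/57.360 = 1.147

Z ≈ 1.147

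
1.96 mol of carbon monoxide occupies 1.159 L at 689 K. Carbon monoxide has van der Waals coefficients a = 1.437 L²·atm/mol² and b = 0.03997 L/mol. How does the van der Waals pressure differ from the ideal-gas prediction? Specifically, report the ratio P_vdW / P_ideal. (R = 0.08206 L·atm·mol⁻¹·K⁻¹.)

P_vdW / P_ideal ≈ 1.030

Ideal: P_ideal = nRT/V = (1.96)(0.08206)(689)/1.159 = 95.6144 atm
vdW: P = nRT/(V − nb) − a n²/V² = 110.817/1.08066 − 5.52038/1.34328 = 102.546 − 4.10963 = 98.436 atm
Ratio = 98.436/95.6144 = 1.030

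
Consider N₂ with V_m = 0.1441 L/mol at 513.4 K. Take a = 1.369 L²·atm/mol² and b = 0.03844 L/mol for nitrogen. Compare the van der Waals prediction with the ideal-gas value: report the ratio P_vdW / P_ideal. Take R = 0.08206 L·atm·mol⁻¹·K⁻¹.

P_vdW / P_ideal ≈ 1.138

Ideal: P_ideal = RT/V_m = (0.08206)(513.4)/0.1441 = 292.364 atm
vdW: P = RT/(V_m − b) − a/V_m² = 42.1296/0.105660 − 1.369/0.0207648 = 398.728 − 65.9289 = 332.799 atm
Ratio = 332.799/292.364 = 1.138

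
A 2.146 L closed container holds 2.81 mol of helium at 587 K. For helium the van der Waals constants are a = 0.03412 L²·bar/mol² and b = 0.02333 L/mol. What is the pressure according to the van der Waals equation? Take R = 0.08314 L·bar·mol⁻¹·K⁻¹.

P ≈ 65.86 bar

P = nRT/(V − nb) − a n²/V²
nRT/(V − nb) = (2.81)(0.08314)(587)/(2.146 − 2.81×0.02333) = 137.14/2.0804 = 65.920 bar
a n²/V² = (0.03412)(2.81)²/(2.146)² = 0.058501 bar
P = 65.920 − 0.058501 = 65.86 bar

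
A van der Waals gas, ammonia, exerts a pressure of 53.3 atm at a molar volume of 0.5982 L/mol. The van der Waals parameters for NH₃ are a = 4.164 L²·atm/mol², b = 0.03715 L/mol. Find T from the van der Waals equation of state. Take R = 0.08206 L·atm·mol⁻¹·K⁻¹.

T = (P + a/V_m²)(V_m − b)/R
P + a/V_m² = 53.3 + 4.164/(0.5982)² = 64.936 atm
V_m − b = 0.5982 − 0.03715 = 0.56105 L/mol
T = (64.936)(0.56105)/0.08206 = 444.0 K

T ≈ 444.0 K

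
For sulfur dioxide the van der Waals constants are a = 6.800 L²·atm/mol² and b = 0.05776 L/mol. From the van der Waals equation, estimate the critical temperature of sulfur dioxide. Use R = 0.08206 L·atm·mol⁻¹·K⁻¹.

T_c ≈ 425.1 K

For a van der Waals gas, T_c = 8a/(27Rb).
T_c = 8×6.800/(27×0.08206×0.05776) = 54.400/0.12797 = 425.1 K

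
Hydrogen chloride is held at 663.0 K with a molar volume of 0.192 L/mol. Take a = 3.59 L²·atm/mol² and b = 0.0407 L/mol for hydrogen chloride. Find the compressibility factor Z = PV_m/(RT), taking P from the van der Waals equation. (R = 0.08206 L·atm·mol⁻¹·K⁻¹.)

P = RT/(V_m − b) − a/V_m² = (0.08206)(663.0)/(0.192 − 0.0407) − 3.59/(0.192)²
  = 54.406/0.15130 − 97.385 = 359.59 − 97.385 = 262.21 atm
Z = PV_m/(RT) = (262.21)(0.192)/((0.08206)(663.0)) = 50.344/54.406 = 0.9253

Z ≈ 0.9253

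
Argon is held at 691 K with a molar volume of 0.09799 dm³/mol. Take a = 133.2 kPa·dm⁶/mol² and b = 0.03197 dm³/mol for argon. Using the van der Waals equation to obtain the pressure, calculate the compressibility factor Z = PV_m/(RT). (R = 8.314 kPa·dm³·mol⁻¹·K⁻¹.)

Z ≈ 1.248

P = RT/(V_m − b) − a/V_m² = (8.314)(691)/(0.09799 − 0.03197) − 133.2/(0.09799)²
  = 5745.0/0.066020 − 13872 = 87019 − 13872 = 73147 kPa
Z = PV_m/(RT) = (73147)(0.09799)/((8.314)(691)) = 7167.7/5745.0 = 1.248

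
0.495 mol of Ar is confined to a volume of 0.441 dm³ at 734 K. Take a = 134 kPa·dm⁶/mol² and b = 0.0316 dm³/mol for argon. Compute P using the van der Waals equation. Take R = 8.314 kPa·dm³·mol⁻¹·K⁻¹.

P = nRT/(V − nb) − a n²/V²
nRT/(V − nb) = (0.495)(8.314)(734)/(0.441 − 0.495×0.0316) = 3020.7/0.42536 = 7101.5 kPa
a n²/V² = (134)(0.495)²/(0.441)² = 168.83 kPa
P = 7101.5 − 168.83 = 6933 kPa

P ≈ 6933 kPa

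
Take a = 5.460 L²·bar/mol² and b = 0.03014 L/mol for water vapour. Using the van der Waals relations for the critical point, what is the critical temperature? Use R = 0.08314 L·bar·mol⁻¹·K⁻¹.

For a van der Waals gas, T_c = 8a/(27Rb).
T_c = 8×5.460/(27×0.08314×0.03014) = 43.680/0.067658 = 645.6 K

T_c ≈ 645.6 K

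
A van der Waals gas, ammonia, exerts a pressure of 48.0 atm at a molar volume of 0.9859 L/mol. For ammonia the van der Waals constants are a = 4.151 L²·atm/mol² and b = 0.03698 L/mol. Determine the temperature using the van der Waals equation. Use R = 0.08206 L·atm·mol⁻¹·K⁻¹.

T ≈ 604.4 K

T = (P + a/V_m²)(V_m − b)/R
P + a/V_m² = 48.0 + 4.151/(0.9859)² = 52.271 atm
V_m − b = 0.9859 − 0.03698 = 0.94892 L/mol
T = (52.271)(0.94892)/0.08206 = 604.4 K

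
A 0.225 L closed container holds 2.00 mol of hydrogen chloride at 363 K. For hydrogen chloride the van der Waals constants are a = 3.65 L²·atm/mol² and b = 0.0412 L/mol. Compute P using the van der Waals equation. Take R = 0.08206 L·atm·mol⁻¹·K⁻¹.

P = nRT/(V − nb) − a n²/V²
nRT/(V − nb) = (2.00)(0.08206)(363)/(0.225 − 2.00×0.0412) = 59.576/0.14260 = 417.78 atm
a n²/V² = (3.65)(2.00)²/(0.225)² = 288.40 atm
P = 417.78 − 288.40 = 129.4 atm

P ≈ 129.4 atm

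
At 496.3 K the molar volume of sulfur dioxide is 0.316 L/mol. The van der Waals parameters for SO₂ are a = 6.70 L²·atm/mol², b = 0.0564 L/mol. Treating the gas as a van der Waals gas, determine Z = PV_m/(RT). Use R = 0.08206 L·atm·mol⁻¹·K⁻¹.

Z ≈ 0.6966

P = RT/(V_m − b) − a/V_m² = (0.08206)(496.3)/(0.316 − 0.0564) − 6.70/(0.316)²
  = 40.726/0.25960 − 67.097 = 156.88 − 67.097 = 89.78 atm
Z = PV_m/(RT) = (89.78)(0.316)/((0.08206)(496.3)) = 28.370/40.726 = 0.6966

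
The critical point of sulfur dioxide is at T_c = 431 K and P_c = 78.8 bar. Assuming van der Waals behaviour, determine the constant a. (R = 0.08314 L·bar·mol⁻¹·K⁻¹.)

From T_c = 8a/(27Rb) and P_c = a/(27b²): a = 27 R² T_c²/(64 P_c).
a = 27×(0.08314)²×(431)²/(64×78.8) = 34669/5043.2 = 6.874 L²·bar/mol²

a ≈ 6.874 L²·bar/mol²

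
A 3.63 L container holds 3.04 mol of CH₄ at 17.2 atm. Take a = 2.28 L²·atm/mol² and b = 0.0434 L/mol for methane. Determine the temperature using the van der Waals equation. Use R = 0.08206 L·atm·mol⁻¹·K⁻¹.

T = (P + a n²/V²)(V − nb)/(nR)
P + a n²/V² = 17.2 + (2.28)(3.04)²/(3.63)² = 18.799 atm
V − nb = 3.63 − (3.04)(0.0434) = 3.4981 L
T = (18.799)(3.4981)/((3.04)(0.08206)) = 263.6 K

T ≈ 263.6 K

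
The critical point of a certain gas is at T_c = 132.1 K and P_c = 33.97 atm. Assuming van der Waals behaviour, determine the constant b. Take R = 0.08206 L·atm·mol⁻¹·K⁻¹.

From T_c = 8a/(27Rb) and P_c = a/(27b²): b = R T_c/(8 P_c).
b = (0.08206)(132.1)/(8×33.97) = 10.840/271.76 = 0.03989 L/mol

b ≈ 0.03989 L/mol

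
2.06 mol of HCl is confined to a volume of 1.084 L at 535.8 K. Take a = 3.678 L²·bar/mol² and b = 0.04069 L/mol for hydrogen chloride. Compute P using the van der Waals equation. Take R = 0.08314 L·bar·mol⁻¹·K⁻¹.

P ≈ 78.47 bar

P = nRT/(V − nb) − a n²/V²
nRT/(V − nb) = (2.06)(0.08314)(535.8)/(1.084 − 2.06×0.04069) = 91.766/1.0002 = 91.748 bar
a n²/V² = (3.678)(2.06)²/(1.084)² = 13.283 bar
P = 91.748 − 13.283 = 78.47 bar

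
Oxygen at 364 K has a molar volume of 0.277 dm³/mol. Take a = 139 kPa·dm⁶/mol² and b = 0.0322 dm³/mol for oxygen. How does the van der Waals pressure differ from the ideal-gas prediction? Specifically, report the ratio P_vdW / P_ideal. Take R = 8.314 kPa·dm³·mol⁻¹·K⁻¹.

P_vdW / P_ideal ≈ 0.9657

Ideal: P_ideal = RT/V_m = (8.314)(364)/0.277 = 10925.3 kPa
vdW: P = RT/(V_m − b) − a/V_m² = 3026.30/0.244800 − 139/0.0767290 = 12362.3 − 1811.57 = 10550.7 kPa
Ratio = 10550.7/10925.3 = 0.9657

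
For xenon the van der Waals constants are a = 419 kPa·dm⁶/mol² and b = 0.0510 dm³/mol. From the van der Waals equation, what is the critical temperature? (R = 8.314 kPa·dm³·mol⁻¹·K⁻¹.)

For a van der Waals gas, T_c = 8a/(27Rb).
T_c = 8×419/(27×8.314×0.0510) = 3352.0/11.448 = 292.8 K

T_c ≈ 292.8 K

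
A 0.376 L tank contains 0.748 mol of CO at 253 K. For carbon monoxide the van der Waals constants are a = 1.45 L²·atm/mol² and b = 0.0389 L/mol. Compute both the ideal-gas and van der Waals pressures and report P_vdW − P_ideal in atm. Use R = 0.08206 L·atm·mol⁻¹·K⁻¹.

Ideal: P_ideal = nRT/V = (0.748)(0.08206)(253)/0.376 = 41.3015 atm
vdW: P = nRT/(V − nb) − a n²/V² = 15.5294/0.346903 − 0.811281/0.141376 = 44.7658 − 5.73846 = 39.0273 atm
ΔP = 39.0273 − 41.3015 = -2.274 atm

ΔP ≈ -2.274 atm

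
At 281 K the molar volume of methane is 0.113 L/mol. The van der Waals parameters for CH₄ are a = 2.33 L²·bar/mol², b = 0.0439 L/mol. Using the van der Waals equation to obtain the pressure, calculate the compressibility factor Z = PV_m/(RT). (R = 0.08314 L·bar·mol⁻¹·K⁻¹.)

P = RT/(V_m − b) − a/V_m² = (0.08314)(281)/(0.113 − 0.0439) − 2.33/(0.113)²
  = 23.362/0.069100 − 182.47 = 338.09 − 182.47 = 155.62 bar
Z = PV_m/(RT) = (155.62)(0.113)/((0.08314)(281)) = 17.585/23.362 = 0.7527

Z ≈ 0.7527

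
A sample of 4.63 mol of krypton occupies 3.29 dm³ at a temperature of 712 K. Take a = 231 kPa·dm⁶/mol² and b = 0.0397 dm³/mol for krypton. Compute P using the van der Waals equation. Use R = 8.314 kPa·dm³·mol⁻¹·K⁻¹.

P ≈ 8366 kPa

P = nRT/(V − nb) − a n²/V²
nRT/(V − nb) = (4.63)(8.314)(712)/(3.29 − 4.63×0.0397) = 27408/3.1062 = 8823.6 kPa
a n²/V² = (231)(4.63)²/(3.29)² = 457.49 kPa
P = 8823.6 − 457.49 = 8366 kPa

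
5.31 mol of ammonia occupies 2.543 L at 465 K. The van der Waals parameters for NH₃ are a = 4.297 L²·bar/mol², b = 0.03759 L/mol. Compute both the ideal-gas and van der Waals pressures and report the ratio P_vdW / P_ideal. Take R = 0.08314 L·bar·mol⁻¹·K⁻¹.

P_vdW / P_ideal ≈ 0.8531

Ideal: P_ideal = nRT/V = (5.31)(0.08314)(465)/2.543 = 80.7256 bar
vdW: P = nRT/(V − nb) − a n²/V² = 205.285/2.34340 − 121.159/6.46685 = 87.6013 − 18.7354 = 68.8659 bar
Ratio = 68.8659/80.7256 = 0.8531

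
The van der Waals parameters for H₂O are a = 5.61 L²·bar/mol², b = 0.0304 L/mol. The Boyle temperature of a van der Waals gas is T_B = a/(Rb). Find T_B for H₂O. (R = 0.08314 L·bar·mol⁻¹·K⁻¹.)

T_B ≈ 2220 K

For a van der Waals gas the second virial coefficient B₂ = b − a/(RT) vanishes at T_B = a/(Rb).
T_B = 5.61/(0.08314×0.0304) = 5.61/0.0025275 = 2220 K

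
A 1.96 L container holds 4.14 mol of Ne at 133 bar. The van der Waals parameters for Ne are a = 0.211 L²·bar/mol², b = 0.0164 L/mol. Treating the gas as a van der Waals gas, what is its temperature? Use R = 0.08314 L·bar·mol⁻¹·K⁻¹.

T ≈ 736.3 K

T = (P + a n²/V²)(V − nb)/(nR)
P + a n²/V² = 133 + (0.211)(4.14)²/(1.96)² = 133.94 bar
V − nb = 1.96 − (4.14)(0.0164) = 1.8921 L
T = (133.94)(1.8921)/((4.14)(0.08314)) = 736.3 K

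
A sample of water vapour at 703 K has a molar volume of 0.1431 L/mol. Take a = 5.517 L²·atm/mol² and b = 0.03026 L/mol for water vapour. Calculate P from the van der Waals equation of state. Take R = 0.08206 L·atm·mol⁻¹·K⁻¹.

P ≈ 241.8 atm

P = RT/(V_m − b) − a/V_m²
RT/(V_m − b) = (0.08206)(703)/(0.1431 − 0.03026) = 57.688/0.11284 = 511.24 atm
a/V_m² = 5.517/(0.1431)² = 269.42 atm
P = 511.24 − 269.42 = 241.8 atm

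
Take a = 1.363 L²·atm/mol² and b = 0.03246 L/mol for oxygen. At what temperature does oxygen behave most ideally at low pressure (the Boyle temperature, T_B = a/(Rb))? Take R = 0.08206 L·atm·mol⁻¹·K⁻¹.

T_B ≈ 511.7 K

For a van der Waals gas the second virial coefficient B₂ = b − a/(RT) vanishes at T_B = a/(Rb).
T_B = 1.363/(0.08206×0.03246) = 1.363/0.0026637 = 511.7 K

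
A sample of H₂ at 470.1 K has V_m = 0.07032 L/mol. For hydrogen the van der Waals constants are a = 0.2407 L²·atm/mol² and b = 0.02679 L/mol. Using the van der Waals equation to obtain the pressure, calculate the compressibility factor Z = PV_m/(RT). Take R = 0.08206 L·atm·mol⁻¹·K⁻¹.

P = RT/(V_m − b) − a/V_m² = (0.08206)(470.1)/(0.07032 − 0.02679) − 0.2407/(0.07032)²
  = 38.576/0.043530 − 48.676 = 886.19 − 48.676 = 837.51 atm
Z = PV_m/(RT) = (837.51)(0.07032)/((0.08206)(470.1)) = 58.894/38.576 = 1.527

Z ≈ 1.527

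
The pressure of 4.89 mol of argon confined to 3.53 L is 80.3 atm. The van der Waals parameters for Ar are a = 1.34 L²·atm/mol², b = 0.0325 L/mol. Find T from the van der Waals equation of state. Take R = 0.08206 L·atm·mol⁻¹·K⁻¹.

T = (P + a n²/V²)(V − nb)/(nR)
P + a n²/V² = 80.3 + (1.34)(4.89)²/(3.53)² = 82.871 atm
V − nb = 3.53 − (4.89)(0.0325) = 3.3711 L
T = (82.871)(3.3711)/((4.89)(0.08206)) = 696.2 K

T ≈ 696.2 K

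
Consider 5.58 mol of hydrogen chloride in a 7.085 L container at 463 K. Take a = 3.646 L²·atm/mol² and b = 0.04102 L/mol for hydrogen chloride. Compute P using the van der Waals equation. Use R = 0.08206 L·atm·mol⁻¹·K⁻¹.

P ≈ 28.66 atm

P = nRT/(V − nb) − a n²/V²
nRT/(V − nb) = (5.58)(0.08206)(463)/(7.085 − 5.58×0.04102) = 212.01/6.8561 = 30.923 atm
a n²/V² = (3.646)(5.58)²/(7.085)² = 2.2615 atm
P = 30.923 − 2.2615 = 28.66 atm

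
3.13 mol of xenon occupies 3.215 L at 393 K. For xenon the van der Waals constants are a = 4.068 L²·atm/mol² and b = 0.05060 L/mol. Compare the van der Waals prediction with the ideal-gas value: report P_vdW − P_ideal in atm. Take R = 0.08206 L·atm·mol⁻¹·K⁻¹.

ΔP ≈ -2.229 atm

Ideal: P_ideal = nRT/V = (3.13)(0.08206)(393)/3.215 = 31.3969 atm
vdW: P = nRT/(V − nb) − a n²/V² = 100.941/3.05662 − 39.8538/10.3362 = 33.0237 − 3.85575 = 29.1680 atm
ΔP = 29.1680 − 31.3969 = -2.229 atm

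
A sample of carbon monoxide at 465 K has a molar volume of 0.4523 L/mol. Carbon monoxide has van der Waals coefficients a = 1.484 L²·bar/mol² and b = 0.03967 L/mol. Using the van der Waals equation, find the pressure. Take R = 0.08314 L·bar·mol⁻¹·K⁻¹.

P ≈ 86.44 bar

P = RT/(V_m − b) − a/V_m²
RT/(V_m − b) = (0.08314)(465)/(0.4523 − 0.03967) = 38.660/0.41263 = 93.692 bar
a/V_m² = 1.484/(0.4523)² = 7.2541 bar
P = 93.692 − 7.2541 = 86.44 bar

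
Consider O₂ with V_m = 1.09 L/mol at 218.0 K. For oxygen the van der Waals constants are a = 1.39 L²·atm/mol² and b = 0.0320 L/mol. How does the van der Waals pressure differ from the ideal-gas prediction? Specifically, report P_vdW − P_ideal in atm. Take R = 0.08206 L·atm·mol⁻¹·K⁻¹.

ΔP ≈ -0.674 atm

Ideal: P_ideal = RT/V_m = (0.08206)(218.0)/1.09 = 16.4120 atm
vdW: P = RT/(V_m − b) − a/V_m² = 17.8891/1.05800 − 1.39/1.18810 = 16.9084 − 1.16994 = 15.7385 atm
ΔP = 15.7385 − 16.4120 = -0.674 atm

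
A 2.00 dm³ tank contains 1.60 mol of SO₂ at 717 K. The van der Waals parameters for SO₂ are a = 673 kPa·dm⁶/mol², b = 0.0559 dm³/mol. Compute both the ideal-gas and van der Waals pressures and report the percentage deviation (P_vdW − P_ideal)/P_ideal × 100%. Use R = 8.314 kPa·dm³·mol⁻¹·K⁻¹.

Ideal: P_ideal = nRT/V = (1.60)(8.314)(717)/2.00 = 4768.91 kPa
vdW: P = nRT/(V − nb) − a n²/V² = 9537.82/1.91056 − 1722.88/4.00000 = 4992.16 − 430.720 = 4561.44 kPa
% deviation = (4561.44 − 4768.91)/4768.91 × 100% = -4.35%

-4.35 %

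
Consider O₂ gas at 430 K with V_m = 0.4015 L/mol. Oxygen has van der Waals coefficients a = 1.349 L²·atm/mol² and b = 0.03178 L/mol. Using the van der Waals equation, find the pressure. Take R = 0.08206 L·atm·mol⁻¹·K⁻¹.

P ≈ 87.07 atm

P = RT/(V_m − b) − a/V_m²
RT/(V_m − b) = (0.08206)(430)/(0.4015 − 0.03178) = 35.286/0.36972 = 95.440 atm
a/V_m² = 1.349/(0.4015)² = 8.3684 atm
P = 95.440 − 8.3684 = 87.07 atm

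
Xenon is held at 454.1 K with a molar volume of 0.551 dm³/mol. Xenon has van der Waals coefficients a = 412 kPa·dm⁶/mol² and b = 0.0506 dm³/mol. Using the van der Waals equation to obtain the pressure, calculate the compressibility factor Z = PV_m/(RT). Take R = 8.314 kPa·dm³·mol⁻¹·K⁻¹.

Z ≈ 0.9031

P = RT/(V_m − b) − a/V_m² = (8.314)(454.1)/(0.551 − 0.0506) − 412/(0.551)²
  = 3775.4/0.50040 − 1357.0 = 7544.8 − 1357.0 = 6187.8 kPa
Z = PV_m/(RT) = (6187.8)(0.551)/((8.314)(454.1)) = 3409.5/3775.4 = 0.9031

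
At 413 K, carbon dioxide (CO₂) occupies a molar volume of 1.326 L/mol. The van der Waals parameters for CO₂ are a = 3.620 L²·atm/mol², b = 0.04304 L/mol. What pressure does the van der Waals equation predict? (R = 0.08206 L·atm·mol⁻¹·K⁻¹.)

P ≈ 24.36 atm

P = RT/(V_m − b) − a/V_m²
RT/(V_m − b) = (0.08206)(413)/(1.326 − 0.04304) = 33.891/1.2830 = 26.415 atm
a/V_m² = 3.620/(1.326)² = 2.0588 atm
P = 26.415 − 2.0588 = 24.36 atm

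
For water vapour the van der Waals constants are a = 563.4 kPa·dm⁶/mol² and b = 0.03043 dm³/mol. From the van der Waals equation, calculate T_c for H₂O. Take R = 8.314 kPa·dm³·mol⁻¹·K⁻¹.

T_c ≈ 659.8 K

For a van der Waals gas, T_c = 8a/(27Rb).
T_c = 8×563.4/(27×8.314×0.03043) = 4507.2/6.8309 = 659.8 K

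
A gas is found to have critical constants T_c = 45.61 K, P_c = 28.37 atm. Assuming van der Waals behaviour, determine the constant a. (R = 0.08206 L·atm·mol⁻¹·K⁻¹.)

a ≈ 0.2083 L²·atm/mol²

From T_c = 8a/(27Rb) and P_c = a/(27b²): a = 27 R² T_c²/(64 P_c).
a = 27×(0.08206)²×(45.61)²/(64×28.37) = 378.22/1815.7 = 0.2083 L²·atm/mol²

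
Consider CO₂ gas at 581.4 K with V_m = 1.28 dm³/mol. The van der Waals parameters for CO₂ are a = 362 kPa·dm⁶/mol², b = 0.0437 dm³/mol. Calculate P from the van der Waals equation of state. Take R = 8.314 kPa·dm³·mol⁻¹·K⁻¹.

P = RT/(V_m − b) − a/V_m²
RT/(V_m − b) = (8.314)(581.4)/(1.28 − 0.0437) = 4833.8/1.2363 = 3909.9 kPa
a/V_m² = 362/(1.28)² = 220.95 kPa
P = 3909.9 − 220.95 = 3689 kPa

P ≈ 3689 kPa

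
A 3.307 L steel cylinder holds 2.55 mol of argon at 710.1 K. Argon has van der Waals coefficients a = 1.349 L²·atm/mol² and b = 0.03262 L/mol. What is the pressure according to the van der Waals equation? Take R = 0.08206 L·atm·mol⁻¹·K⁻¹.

P ≈ 45.29 atm

P = nRT/(V − nb) − a n²/V²
nRT/(V − nb) = (2.55)(0.08206)(710.1)/(3.307 − 2.55×0.03262) = 148.59/3.2238 = 46.092 atm
a n²/V² = (1.349)(2.55)²/(3.307)² = 0.80209 atm
P = 46.092 − 0.80209 = 45.29 atm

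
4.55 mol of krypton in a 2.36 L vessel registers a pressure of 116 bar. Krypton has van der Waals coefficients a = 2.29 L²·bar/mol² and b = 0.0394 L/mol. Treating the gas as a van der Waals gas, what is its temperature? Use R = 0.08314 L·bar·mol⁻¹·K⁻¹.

T ≈ 717.8 K

T = (P + a n²/V²)(V − nb)/(nR)
P + a n²/V² = 116 + (2.29)(4.55)²/(2.36)² = 124.51 bar
V − nb = 2.36 − (4.55)(0.0394) = 2.1807 L
T = (124.51)(2.1807)/((4.55)(0.08314)) = 717.8 K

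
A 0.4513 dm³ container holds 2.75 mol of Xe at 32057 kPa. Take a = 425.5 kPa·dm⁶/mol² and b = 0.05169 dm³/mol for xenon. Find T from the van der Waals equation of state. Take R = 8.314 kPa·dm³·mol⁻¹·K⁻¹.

T ≈ 647.1 K

T = (P + a n²/V²)(V − nb)/(nR)
P + a n²/V² = 32057 + (425.5)(2.75)²/(0.4513)² = 47856 kPa
V − nb = 0.4513 − (2.75)(0.05169) = 0.30915 dm³
T = (47856)(0.30915)/((2.75)(8.314)) = 647.1 K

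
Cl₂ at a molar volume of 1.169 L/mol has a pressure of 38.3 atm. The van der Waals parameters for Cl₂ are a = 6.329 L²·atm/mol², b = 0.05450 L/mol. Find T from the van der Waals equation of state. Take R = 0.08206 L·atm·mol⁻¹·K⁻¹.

T ≈ 583.1 K

T = (P + a/V_m²)(V_m − b)/R
P + a/V_m² = 38.3 + 6.329/(1.169)² = 42.931 atm
V_m − b = 1.169 − 0.05450 = 1.1145 L/mol
T = (42.931)(1.1145)/0.08206 = 583.1 K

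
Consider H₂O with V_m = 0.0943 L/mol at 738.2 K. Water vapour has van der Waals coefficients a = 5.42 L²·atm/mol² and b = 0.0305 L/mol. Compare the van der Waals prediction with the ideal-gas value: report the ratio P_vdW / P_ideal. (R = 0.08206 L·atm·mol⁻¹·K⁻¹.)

P_vdW / P_ideal ≈ 0.5292

Ideal: P_ideal = RT/V_m = (0.08206)(738.2)/0.0943 = 642.383 atm
vdW: P = RT/(V_m − b) − a/V_m² = 60.5767/0.0638000 − 5.42/0.00889249 = 949.478 − 609.503 = 339.975 atm
Ratio = 339.975/642.383 = 0.5292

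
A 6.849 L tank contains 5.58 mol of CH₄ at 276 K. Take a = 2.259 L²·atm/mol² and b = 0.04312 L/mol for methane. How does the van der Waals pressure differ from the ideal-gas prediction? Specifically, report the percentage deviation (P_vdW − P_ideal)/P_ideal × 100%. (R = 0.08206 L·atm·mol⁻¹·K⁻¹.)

-4.49 %

Ideal: P_ideal = nRT/V = (5.58)(0.08206)(276)/6.849 = 18.4522 atm
vdW: P = nRT/(V − nb) − a n²/V² = 126.379/6.60839 − 70.3371/46.9088 = 19.1240 − 1.49944 = 17.6246 atm
% deviation = (17.6246 − 18.4522)/18.4522 × 100% = -4.49%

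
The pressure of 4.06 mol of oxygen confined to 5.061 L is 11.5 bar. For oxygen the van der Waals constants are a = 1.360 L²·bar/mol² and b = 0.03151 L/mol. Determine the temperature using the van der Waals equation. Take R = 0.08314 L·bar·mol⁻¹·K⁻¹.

T = (P + a n²/V²)(V − nb)/(nR)
P + a n²/V² = 11.5 + (1.360)(4.06)²/(5.061)² = 12.375 bar
V − nb = 5.061 − (4.06)(0.03151) = 4.9331 L
T = (12.375)(4.9331)/((4.06)(0.08314)) = 180.9 K

T ≈ 180.9 K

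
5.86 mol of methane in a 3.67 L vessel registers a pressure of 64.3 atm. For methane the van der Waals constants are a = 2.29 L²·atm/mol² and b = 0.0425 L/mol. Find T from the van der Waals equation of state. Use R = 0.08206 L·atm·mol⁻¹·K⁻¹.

T = (P + a n²/V²)(V − nb)/(nR)
P + a n²/V² = 64.3 + (2.29)(5.86)²/(3.67)² = 70.138 atm
V − nb = 3.67 − (5.86)(0.0425) = 3.4210 L
T = (70.138)(3.4210)/((5.86)(0.08206)) = 499.0 K

T ≈ 499.0 K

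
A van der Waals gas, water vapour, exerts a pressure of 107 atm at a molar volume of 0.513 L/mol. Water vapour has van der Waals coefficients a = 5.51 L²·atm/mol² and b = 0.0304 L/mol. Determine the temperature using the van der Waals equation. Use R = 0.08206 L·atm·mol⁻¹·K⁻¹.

T ≈ 752.4 K

T = (P + a/V_m²)(V_m − b)/R
P + a/V_m² = 107 + 5.51/(0.513)² = 127.94 atm
V_m − b = 0.513 − 0.0304 = 0.48260 L/mol
T = (127.94)(0.48260)/0.08206 = 752.4 K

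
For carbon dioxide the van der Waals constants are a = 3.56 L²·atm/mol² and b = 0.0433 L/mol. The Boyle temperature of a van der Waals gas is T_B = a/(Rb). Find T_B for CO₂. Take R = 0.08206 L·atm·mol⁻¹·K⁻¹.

For a van der Waals gas the second virial coefficient B₂ = b − a/(RT) vanishes at T_B = a/(Rb).
T_B = 3.56/(0.08206×0.0433) = 3.56/0.0035532 = 1002 K

T_B ≈ 1002 K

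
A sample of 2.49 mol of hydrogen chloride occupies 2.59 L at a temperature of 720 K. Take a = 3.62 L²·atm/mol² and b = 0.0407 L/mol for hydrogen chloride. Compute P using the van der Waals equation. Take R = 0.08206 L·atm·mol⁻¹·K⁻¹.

P = nRT/(V − nb) − a n²/V²
nRT/(V − nb) = (2.49)(0.08206)(720)/(2.59 − 2.49×0.0407) = 147.12/2.4887 = 59.115 atm
a n²/V² = (3.62)(2.49)²/(2.59)² = 3.3459 atm
P = 59.115 − 3.3459 = 55.77 atm

P ≈ 55.77 atm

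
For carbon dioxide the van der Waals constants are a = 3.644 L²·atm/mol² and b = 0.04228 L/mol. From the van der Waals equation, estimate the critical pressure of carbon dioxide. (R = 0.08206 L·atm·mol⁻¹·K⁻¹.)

For a van der Waals gas, P_c = a/(27b²).
P_c = 3.644/(27×(0.04228)²) = 3.644/0.048265 = 75.50 atm

P_c ≈ 75.50 atm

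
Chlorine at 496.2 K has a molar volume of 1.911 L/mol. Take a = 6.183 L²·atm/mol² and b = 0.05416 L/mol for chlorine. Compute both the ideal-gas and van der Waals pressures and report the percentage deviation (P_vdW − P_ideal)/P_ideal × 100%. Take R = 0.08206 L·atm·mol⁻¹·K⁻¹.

-5.03 %

Ideal: P_ideal = RT/V_m = (0.08206)(496.2)/1.911 = 21.3073 atm
vdW: P = RT/(V_m − b) − a/V_m² = 40.7182/1.85684 − 6.183/3.65192 = 21.9288 − 1.69308 = 20.2357 atm
% deviation = (20.2357 − 21.3073)/21.3073 × 100% = -5.03%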